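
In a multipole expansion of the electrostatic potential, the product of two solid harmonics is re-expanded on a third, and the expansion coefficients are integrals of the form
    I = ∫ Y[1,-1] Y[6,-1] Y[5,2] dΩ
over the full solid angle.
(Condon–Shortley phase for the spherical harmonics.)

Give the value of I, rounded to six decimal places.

m-sum 0 ✓  L=12 even ✓  5≤5≤7 ✓
Π(2lᵢ+1) = 3×13×11 = 429
triangle coeff Δ(1,6,5) = 1/858
Σ_t [1,1]: t=1:−1/14400 = -1/14400
(3j)²=6/143 [(1 6 5; 0 0 0)], sign=+1
Σ_t [2,2]: t=2:+1/60480 = 1/60480
(3j)²=5/429 [(1 6 5; -1 -1 2)], sign=-1
⇒ 4πI² = 30/143
I = (-1)√(30/143/(4π)) = -0.12920749

-0.129207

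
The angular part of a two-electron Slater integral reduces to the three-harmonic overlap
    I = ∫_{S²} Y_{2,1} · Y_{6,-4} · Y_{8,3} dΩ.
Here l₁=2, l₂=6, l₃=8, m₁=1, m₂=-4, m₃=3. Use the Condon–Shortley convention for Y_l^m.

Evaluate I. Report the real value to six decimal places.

m-sum 0 ✓  L=16 even ✓  4≤8≤8 ✓
Π(2lᵢ+1) = 5×13×17 = 1105
triangle coeff Δ(2,6,8) = 1/30940
Σ_t [0,0]: t=0:+1/2073600 = 1/2073600
(3j)²=28/1105 [(2 6 8; 0 0 0)], sign=+1
Σ_t [0,0]: t=0:+1/43545600 = 1/43545600
(3j)²=11/3094 [(2 6 8; 1 -4 3)], sign=-1
⇒ 4πI² = 22/221
I = (-1)√(22/221/(4π)) = -0.08900415

-0.089004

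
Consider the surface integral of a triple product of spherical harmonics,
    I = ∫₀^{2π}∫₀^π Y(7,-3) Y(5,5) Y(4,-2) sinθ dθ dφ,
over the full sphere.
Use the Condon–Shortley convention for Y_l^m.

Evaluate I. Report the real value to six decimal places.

Rules hold: Σm=0, L=16 even, 2≤4≤12.
N = 15·11·9 = 1485
Δ = 8!·6!·2!/17! = 1/6126120
Racah Σ t=3..5: t=3:−1/69120 t=4:+1/20736 t=5:−1/69120 = 1/51840
⇒ 3j(7 5 4; 0 0 0)² = 280/21879, sgn +1
Racah Σ t=8..8: t=8:+1/3870720 = 1/3870720
⇒ 3j(7 5 4; -3 5 -2)² = 675/136136, sgn +1
4πI² = N·(3j₀)²·(3jₘ)² = 50625/537251
I = +1·√(0.0942297/4π) = 0.08659423

0.086594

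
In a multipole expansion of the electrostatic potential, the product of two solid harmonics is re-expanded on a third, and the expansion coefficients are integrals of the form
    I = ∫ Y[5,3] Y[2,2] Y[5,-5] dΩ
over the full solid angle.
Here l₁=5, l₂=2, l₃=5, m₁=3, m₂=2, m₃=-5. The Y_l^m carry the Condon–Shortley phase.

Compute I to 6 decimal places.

0.088588

m-sum 0 ✓  L=12 even ✓  3≤5≤7 ✓
Π(2lᵢ+1) = 11×5×11 = 605
triangle coeff Δ(5,2,5) = 1/38610
Σ_t [0,2]: t=0:+1/2880 t=1:−1/576 t=2:+1/2880 = -1/960
(3j)²=10/429 [(5 2 5; 0 0 0)], sign=+1
Σ_t [2,2]: t=2:+1/161280 = 1/161280
(3j)²=1/143 [(5 2 5; 3 2 -5)], sign=+1
⇒ 4πI² = 50/507
I = (+1)√(50/507/(4π)) = 0.08858824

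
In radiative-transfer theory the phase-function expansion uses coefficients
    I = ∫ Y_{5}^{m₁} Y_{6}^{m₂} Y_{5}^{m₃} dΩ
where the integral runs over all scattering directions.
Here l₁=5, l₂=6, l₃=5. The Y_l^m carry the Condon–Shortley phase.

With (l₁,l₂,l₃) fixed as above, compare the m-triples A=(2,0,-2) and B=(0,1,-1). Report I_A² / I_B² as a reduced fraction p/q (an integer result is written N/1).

Same 5,6,5: normalisation and zero-m 3j drop out of the ratio.
A: Δ: 6! 4! 6! / 17! → 1/28588560; sum: t=0:+1/3110400 t=1:−1/57600 t=2:+1/13824 t=3:−1/31104 = 1/43200; 3j²(5 6 5; 2 0 -2) = Δ·Π!·Σ² = 108/12155  (sign -1)
B: Δ: 6! 4! 6! / 17! → 1/28588560; sum: t=1:−1/2073600 t=2:+1/34560 t=3:−1/6912 t=4:+1/10368 t=5:−1/138240 = -7/259200; 3j²(5 6 5; 0 1 -1) = Δ·Π!·Σ² = 28/7293  (sign -1)
I_A²/I_B² = (108/12155)/(28/7293) = 81/35

81/35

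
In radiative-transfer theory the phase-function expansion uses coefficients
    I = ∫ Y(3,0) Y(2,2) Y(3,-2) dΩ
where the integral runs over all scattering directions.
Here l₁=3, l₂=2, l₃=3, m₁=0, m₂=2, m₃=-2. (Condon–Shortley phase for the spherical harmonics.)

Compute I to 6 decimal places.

m-sum 0 ✓  L=8 even ✓  1≤3≤5 ✓
Π(2lᵢ+1) = 7×5×7 = 245
triangle coeff Δ(3,2,3) = 1/3780
Σ_t [0,2]: t=0:+1/24 t=1:−1/4 t=2:+1/24 = -1/6
(3j)²=4/105 [(3 2 3; 0 0 0)], sign=+1
Σ_t [2,2]: t=2:+1/24 = 1/24
(3j)²=1/21 [(3 2 3; 0 2 -2)], sign=-1
⇒ 4πI² = 4/9
I = (-1)√(4/9/(4π)) = -0.18806319

-0.188063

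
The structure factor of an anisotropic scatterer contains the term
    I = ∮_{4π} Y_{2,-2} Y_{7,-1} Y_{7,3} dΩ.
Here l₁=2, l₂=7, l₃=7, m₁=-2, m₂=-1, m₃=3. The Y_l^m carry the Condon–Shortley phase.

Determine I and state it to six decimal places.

0.181642

Checks pass: Σm=0; 16 even; l₃=7∈[5,9].
(2·2+1)(2·7+1)(2·7+1) = 1125
Δ: 2! 2! 12! / 17! → 1/185640
sum: t=0:+1/2419200 t=1:−1/518400 t=2:+1/2419200 = -1/907200
3j²(2 7 7; 0 0 0) = Δ·Π!·Σ² = 56/3315  (sign +1)
sum: t=2:+1/3870720 = 1/3870720
3j²(2 7 7; -2 -1 3) = Δ·Π!·Σ² = 135/6188  (sign +1)
combine: 4πI² = 1125·56/3315·135/6188 = 20250/48841
take √, sign +1: I = 0.18164160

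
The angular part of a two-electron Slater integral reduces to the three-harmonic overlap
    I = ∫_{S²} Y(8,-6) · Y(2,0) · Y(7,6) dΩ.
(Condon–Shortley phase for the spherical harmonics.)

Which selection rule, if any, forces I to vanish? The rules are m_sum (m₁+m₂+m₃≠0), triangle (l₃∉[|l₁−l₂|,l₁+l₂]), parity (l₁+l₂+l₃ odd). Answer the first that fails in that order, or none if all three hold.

parity

m₁+m₂+m₃ = -6 + 0 + 6 = 0  ✓
triangle: |8−2|=6 ≤ l₃=7 ≤ 8+2=10  ✓
parity: l₁+l₂+l₃ = 17 is odd  ✗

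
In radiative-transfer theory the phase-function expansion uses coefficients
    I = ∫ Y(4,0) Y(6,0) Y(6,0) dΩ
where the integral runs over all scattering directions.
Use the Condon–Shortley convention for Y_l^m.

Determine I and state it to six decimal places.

Checks pass: Σm=0; 16 even; l₃=6∈[2,10].
(2·4+1)(2·6+1)(2·6+1) = 1521
Δ: 4! 4! 8! / 17! → 1/15315300
sum: t=0:+1/829440 t=1:−1/25920 t=2:+1/9216 t=3:−1/25920 t=4:+1/829440 = 7/207360
3j²(4 6 6; 0 0 0) = Δ·Π!·Σ² = 28/2431  (sign +1)
(m-triple is (0,0,0) — same symbol as above.)
combine: 4πI² = 1521·28/2431·28/2431 = 7056/34969
take √, sign +1: I = 0.12671638

0.126716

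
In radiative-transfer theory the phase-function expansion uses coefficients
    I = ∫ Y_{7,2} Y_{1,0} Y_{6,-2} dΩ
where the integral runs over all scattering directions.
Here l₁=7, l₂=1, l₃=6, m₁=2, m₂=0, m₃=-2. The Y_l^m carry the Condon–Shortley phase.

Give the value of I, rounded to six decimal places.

Rules hold: Σm=0, L=14 even, 6≤6≤8.
N = 15·3·13 = 585
Δ = 2!·12!·0!/15! = 1/1365
Racah Σ t=1..1: t=1:−1/518400 = -1/518400
⇒ 3j(7 1 6; 0 0 0)² = 7/195, sgn -1
Racah Σ t=1..1: t=1:−1/967680 = -1/967680
⇒ 3j(7 1 6; 2 0 -2)² = 3/91, sgn -1
4πI² = N·(3j₀)²·(3jₘ)² = 9/13
I = +1·√(0.692308/4π) = 0.23471705

0.234717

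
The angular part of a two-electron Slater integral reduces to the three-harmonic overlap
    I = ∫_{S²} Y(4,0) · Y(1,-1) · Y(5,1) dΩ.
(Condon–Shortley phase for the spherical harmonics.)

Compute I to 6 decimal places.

Checks pass: Σm=0; 10 even; l₃=5∈[3,5].
(2·4+1)(2·1+1)(2·5+1) = 297
Δ: 0! 8! 2! / 11! → 1/495
sum: t=0:+1/576 = 1/576
3j²(4 1 5; 0 0 0) = Δ·Π!·Σ² = 5/99  (sign -1)
sum: t=0:+1/1152 = 1/1152
3j²(4 1 5; 0 -1 1) = Δ·Π!·Σ² = 1/33  (sign +1)
combine: 4πI² = 297·5/99·1/33 = 5/11
take √, sign -1: I = -0.19018827

-0.190188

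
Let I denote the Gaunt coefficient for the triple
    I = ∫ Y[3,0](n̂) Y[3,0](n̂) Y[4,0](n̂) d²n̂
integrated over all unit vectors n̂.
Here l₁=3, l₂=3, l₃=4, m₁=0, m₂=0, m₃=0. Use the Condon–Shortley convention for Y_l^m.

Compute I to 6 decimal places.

Rules hold: Σm=0, L=10 even, 0≤4≤6.
N = 7·7·9 = 441
Δ = 2!·4!·4!/11! = 1/34650
Racah Σ t=0..2: t=0:+1/72 t=1:−1/16 t=2:+1/72 = -5/144
⇒ 3j(3 3 4; 0 0 0)² = 2/77, sgn -1
(m-triple is (0,0,0) — same symbol as above.)
4πI² = N·(3j₀)²·(3jₘ)² = 36/121
I = +1·√(0.297521/4π) = 0.15386989

0.153870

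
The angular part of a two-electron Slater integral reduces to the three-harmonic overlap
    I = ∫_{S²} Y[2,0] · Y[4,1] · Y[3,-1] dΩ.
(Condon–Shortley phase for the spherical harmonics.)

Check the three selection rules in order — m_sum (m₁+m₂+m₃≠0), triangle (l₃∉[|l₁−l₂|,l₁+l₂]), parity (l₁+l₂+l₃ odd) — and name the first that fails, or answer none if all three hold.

azimuthal sum: 0 + 1 − 1 = 0  ✓
2 ≤ 3 ≤ 6 (triangle on l)  ✓
L = 2 + 4 + 3 = 9 (odd)  ✗

parity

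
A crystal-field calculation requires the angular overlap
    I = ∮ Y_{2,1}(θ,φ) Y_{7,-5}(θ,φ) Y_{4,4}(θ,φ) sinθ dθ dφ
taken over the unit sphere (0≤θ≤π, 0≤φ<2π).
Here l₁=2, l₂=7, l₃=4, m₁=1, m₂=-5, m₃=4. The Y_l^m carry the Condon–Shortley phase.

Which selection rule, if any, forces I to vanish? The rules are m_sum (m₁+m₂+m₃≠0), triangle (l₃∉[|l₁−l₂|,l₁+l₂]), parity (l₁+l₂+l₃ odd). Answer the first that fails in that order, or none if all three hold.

triangle

azimuthal sum: 1 − 5 + 4 = 0  ✓
5 ≤ 4 ≤ 9 (triangle on l)  ✗
L = 2 + 7 + 4 = 13 (odd)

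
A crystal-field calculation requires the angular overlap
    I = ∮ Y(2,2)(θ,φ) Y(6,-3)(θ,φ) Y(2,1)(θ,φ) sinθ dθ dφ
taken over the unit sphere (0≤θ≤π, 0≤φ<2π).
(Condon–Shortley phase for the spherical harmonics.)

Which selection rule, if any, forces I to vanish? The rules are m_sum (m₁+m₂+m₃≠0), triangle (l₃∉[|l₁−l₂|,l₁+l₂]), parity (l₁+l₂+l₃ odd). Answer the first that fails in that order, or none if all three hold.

triangle

m₁+m₂+m₃ = 2 − 3 + 1 = 0  ✓
triangle: |2−6|=4 ≤ l₃=2 ≤ 2+6=8  ✗
parity: l₁+l₂+l₃ = 10 is even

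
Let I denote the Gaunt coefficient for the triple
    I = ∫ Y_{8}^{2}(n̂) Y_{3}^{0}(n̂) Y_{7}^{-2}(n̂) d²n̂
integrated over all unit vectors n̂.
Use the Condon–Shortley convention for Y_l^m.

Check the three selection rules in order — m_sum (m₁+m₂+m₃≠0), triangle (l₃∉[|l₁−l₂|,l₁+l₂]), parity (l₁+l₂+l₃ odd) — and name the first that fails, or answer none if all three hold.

Σmᵢ = 0  ✓
l₃∈[|l₁−l₂|,l₁+l₂]=[5,11], have l₃=7  ✓
Σlᵢ = 18 ⇒ even  ✓

none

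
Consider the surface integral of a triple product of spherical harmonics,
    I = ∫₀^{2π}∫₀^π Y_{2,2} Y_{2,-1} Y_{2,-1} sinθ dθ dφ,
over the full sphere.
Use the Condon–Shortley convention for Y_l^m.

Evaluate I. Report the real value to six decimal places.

0.220728

Checks pass: Σm=0; 6 even; l₃=2∈[0,4].
(2·2+1)(2·2+1)(2·2+1) = 125
Δ: 2! 2! 2! / 7! → 1/630
sum: t=0:+1/8 t=1:−1/1 t=2:+1/8 = -3/4
3j²(2 2 2; 0 0 0) = Δ·Π!·Σ² = 2/35  (sign -1)
sum: t=0:+1/4 = 1/4
3j²(2 2 2; 2 -1 -1) = Δ·Π!·Σ² = 3/35  (sign -1)
combine: 4πI² = 125·2/35·3/35 = 30/49
take √, sign +1: I = 0.22072812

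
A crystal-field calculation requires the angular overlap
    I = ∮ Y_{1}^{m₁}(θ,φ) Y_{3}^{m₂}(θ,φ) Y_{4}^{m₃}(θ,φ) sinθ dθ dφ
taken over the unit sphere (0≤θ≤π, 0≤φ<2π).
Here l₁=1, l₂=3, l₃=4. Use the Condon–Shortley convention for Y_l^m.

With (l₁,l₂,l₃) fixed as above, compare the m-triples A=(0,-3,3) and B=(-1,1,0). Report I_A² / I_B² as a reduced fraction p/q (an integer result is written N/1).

Same 1,3,4: normalisation and zero-m 3j drop out of the ratio.
A: Δ: 0! 2! 6! / 9! → 1/252; sum: t=0:+1/720 = 1/720; 3j²(1 3 4; 0 -3 3) = Δ·Π!·Σ² = 1/36  (sign -1)
B: Δ: 0! 2! 6! / 9! → 1/252; sum: t=0:+1/96 = 1/96; 3j²(1 3 4; -1 1 0) = Δ·Π!·Σ² = 1/42  (sign +1)
I_A²/I_B² = (1/36)/(1/42) = 7/6

7/6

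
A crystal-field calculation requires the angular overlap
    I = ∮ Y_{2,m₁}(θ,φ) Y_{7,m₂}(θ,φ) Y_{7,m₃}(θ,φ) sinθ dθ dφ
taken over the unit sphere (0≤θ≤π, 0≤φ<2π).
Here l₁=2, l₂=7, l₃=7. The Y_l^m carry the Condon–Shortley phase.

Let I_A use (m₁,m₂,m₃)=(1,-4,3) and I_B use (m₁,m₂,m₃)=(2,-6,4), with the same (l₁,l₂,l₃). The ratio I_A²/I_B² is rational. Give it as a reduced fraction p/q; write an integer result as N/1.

Same 2,7,7: normalisation and zero-m 3j drop out of the ratio.
A: Δ: 2! 2! 12! / 17! → 1/185640; sum: t=0:+1/4354560 t=1:−1/14515200 = 1/6220800; 3j²(2 7 7; 1 -4 3) = Δ·Π!·Σ² = 77/4420  (sign +1)
B: Δ: 2! 2! 12! / 17! → 1/185640; sum: t=0:+1/159667200 = 1/159667200; 3j²(2 7 7; 2 -6 4) = Δ·Π!·Σ² = 9/1190  (sign -1)
I_A²/I_B² = (77/4420)/(9/1190) = 539/234

539/234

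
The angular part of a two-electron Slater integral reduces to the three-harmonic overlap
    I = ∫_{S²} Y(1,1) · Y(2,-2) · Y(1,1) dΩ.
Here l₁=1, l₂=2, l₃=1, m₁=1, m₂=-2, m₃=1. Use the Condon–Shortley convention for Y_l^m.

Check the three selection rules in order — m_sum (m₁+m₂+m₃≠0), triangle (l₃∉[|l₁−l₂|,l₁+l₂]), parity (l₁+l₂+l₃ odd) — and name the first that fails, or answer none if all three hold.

none

Σmᵢ = 0  ✓
l₃∈[|l₁−l₂|,l₁+l₂]=[1,3], have l₃=1  ✓
Σlᵢ = 4 ⇒ even  ✓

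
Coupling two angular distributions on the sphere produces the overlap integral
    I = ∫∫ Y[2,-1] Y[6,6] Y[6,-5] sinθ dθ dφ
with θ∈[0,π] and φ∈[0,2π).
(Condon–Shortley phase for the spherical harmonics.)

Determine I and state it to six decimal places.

Rules hold: Σm=0, L=14 even, 4≤6≤8.
N = 5·13·13 = 845
Δ = 2!·2!·10!/15! = 1/90090
Racah Σ t=0..2: t=0:+1/69120 t=1:−1/14400 t=2:+1/69120 = -7/172800
⇒ 3j(2 6 6; 0 0 0)² = 14/715, sgn -1
Racah Σ t=2..2: t=2:+1/7257600 = 1/7257600
⇒ 3j(2 6 6; -1 6 -5)² = 11/455, sgn -1
4πI² = N·(3j₀)²·(3jₘ)² = 2/5
I = +1·√(0.4/4π) = 0.17841241

0.178412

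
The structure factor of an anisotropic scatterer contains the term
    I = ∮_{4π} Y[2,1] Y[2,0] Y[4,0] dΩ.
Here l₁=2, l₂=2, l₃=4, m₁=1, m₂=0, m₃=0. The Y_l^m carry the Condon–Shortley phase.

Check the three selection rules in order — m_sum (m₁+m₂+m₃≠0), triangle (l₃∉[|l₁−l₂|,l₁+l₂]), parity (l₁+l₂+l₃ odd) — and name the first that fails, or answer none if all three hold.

azimuthal sum: 1 + 0 + 0 = 1  ✗
0 ≤ 4 ≤ 4 (triangle on l)
L = 2 + 2 + 4 = 8 (even)

m_sum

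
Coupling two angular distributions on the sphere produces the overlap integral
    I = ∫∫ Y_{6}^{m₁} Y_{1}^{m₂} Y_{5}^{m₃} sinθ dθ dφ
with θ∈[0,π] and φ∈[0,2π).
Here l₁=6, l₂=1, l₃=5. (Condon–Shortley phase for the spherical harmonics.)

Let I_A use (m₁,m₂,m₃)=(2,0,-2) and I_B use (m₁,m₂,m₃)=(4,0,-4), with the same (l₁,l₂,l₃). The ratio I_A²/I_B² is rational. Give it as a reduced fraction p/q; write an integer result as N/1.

8/5

Same 6,1,5: normalisation and zero-m 3j drop out of the ratio.
A: Δ: 2! 10! 0! / 13! → 1/858; sum: t=1:−1/30240 = -1/30240; 3j²(6 1 5; 2 0 -2) = Δ·Π!·Σ² = 16/429  (sign +1)
B: Δ: 2! 10! 0! / 13! → 1/858; sum: t=1:−1/362880 = -1/362880; 3j²(6 1 5; 4 0 -4) = Δ·Π!·Σ² = 10/429  (sign +1)
I_A²/I_B² = (16/429)/(10/429) = 8/5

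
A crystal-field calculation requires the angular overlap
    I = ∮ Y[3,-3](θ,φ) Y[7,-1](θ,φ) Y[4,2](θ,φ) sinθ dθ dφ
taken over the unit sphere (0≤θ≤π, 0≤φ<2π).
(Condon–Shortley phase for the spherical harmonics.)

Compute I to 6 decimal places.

0.000000

-3 − 1 + 2 = -2 ≠ 0: azimuthal integral kills it; I = 0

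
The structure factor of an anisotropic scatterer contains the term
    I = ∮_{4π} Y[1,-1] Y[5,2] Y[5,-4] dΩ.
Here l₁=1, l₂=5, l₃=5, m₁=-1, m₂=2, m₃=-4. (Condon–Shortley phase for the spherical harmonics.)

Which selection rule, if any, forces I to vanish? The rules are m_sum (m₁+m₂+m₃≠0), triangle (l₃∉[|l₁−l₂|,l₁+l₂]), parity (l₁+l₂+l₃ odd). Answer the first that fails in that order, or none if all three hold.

m₁+m₂+m₃ = -1 + 2 − 4 = -3  ✗
triangle: |1−5|=4 ≤ l₃=5 ≤ 1+5=6
parity: l₁+l₂+l₃ = 11 is odd

m_sum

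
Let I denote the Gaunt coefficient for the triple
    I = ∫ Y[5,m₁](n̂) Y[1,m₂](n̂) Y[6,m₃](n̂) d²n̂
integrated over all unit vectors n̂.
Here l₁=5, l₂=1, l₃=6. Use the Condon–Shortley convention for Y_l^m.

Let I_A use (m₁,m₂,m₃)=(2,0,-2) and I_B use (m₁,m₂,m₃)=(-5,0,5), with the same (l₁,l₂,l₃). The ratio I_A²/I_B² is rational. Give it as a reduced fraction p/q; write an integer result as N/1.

32/11

Same 5,1,6: normalisation and zero-m 3j drop out of the ratio.
A: Δ: 0! 10! 2! / 13! → 1/858; sum: t=0:+1/30240 = 1/30240; 3j²(5 1 6; 2 0 -2) = Δ·Π!·Σ² = 16/429  (sign +1)
B: Δ: 0! 10! 2! / 13! → 1/858; sum: t=0:+1/3628800 = 1/3628800; 3j²(5 1 6; -5 0 5) = Δ·Π!·Σ² = 1/78  (sign -1)
I_A²/I_B² = (16/429)/(1/78) = 32/11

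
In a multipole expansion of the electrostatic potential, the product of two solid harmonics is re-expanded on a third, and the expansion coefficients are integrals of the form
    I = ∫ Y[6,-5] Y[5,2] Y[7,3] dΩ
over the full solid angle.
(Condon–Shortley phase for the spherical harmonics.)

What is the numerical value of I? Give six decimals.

m-sum 0 ✓  L=18 even ✓  1≤7≤11 ✓
Π(2lᵢ+1) = 13×11×15 = 2145
triangle coeff Δ(6,5,7) = 1/174594420
Σ_t [0,4]: t=0:+1/4147200 t=1:−1/207360 t=2:+1/82944 t=3:−1/207360 t=4:+1/4147200 = 1/345600
(3j)²=420/46189 [(6 5 7; 0 0 0)], sign=-1
Σ_t [3,4]: t=3:−1/11612160 t=4:+1/4354560 = 1/6967296
(3j)²=625/50388 [(6 5 7; -5 2 3)], sign=+1
⇒ 4πI² = 328125/1356277
I = (-1)√(328125/1356277/(4π)) = -0.13875241

-0.138752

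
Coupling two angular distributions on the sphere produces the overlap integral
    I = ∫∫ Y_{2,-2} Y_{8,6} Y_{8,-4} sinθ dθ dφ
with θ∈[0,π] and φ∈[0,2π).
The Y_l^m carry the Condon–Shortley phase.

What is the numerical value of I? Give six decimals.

-0.126680

m-sum 0 ✓  L=18 even ✓  6≤8≤10 ✓
Π(2lᵢ+1) = 5×17×17 = 1445
triangle coeff Δ(2,8,8) = 1/348840
Σ_t [0,2]: t=0:+1/116121600 t=1:−1/25401600 t=2:+1/116121600 = -1/45158400
(3j)²=24/1615 [(2 8 8; 0 0 0)], sign=-1
Σ_t [2,2]: t=2:+1/3832012800 = 1/3832012800
(3j)²=91/9690 [(2 8 8; -2 6 -4)], sign=+1
⇒ 4πI² = 364/1805
I = (-1)√(364/1805/(4π)) = -0.12667974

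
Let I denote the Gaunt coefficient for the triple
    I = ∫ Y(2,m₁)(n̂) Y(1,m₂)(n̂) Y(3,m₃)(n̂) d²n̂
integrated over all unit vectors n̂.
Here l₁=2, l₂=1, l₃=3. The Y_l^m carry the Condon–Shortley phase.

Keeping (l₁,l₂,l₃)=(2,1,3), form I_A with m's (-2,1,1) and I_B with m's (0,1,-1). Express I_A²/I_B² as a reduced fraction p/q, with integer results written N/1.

Shared (l₁,l₂,l₃)=(2,1,3): N and (l;000)² cancel in I_A²/I_B².
A: Δ = 0!·4!·2!/7! = 1/105; Racah Σ t=0..0: t=0:+1/48 = 1/48; ⇒ 3j(2 1 3; -2 1 1)² = 1/105, sgn +1
B: Δ = 0!·4!·2!/7! = 1/105; Racah Σ t=0..0: t=0:+1/8 = 1/8; ⇒ 3j(2 1 3; 0 1 -1)² = 2/35, sgn +1
I_A²/I_B² = (1/105)/(2/35) = 1/6

1/6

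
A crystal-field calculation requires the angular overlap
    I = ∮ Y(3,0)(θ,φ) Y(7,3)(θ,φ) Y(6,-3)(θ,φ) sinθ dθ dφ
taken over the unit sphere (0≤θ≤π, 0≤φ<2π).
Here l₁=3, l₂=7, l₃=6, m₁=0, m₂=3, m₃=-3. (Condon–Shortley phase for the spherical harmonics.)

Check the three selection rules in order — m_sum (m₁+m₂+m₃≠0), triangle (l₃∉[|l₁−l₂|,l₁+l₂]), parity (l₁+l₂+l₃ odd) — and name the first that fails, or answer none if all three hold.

Σmᵢ = 0  ✓
l₃∈[|l₁−l₂|,l₁+l₂]=[4,10], have l₃=6  ✓
Σlᵢ = 16 ⇒ even  ✓

none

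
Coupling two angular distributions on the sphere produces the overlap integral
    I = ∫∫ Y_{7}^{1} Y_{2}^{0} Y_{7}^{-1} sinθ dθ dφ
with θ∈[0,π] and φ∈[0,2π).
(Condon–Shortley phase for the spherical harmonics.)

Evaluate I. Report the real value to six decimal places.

-0.151274

Checks pass: Σm=0; 16 even; l₃=7∈[5,9].
(2·7+1)(2·2+1)(2·7+1) = 1125
Δ: 2! 12! 2! / 17! → 1/185640
sum: t=0:+1/2419200 t=1:−1/518400 t=2:+1/2419200 = -1/907200
3j²(7 2 7; 0 0 0) = Δ·Π!·Σ² = 56/3315  (sign +1)
sum: t=0:+1/2073600 t=1:−1/604800 t=2:+1/3870720 = -53/58060800
3j²(7 2 7; 1 0 -1) = Δ·Π!·Σ² = 2809/185640  (sign -1)
combine: 4πI² = 1125·56/3315·2809/185640 = 14045/48841
take √, sign -1: I = -0.15127378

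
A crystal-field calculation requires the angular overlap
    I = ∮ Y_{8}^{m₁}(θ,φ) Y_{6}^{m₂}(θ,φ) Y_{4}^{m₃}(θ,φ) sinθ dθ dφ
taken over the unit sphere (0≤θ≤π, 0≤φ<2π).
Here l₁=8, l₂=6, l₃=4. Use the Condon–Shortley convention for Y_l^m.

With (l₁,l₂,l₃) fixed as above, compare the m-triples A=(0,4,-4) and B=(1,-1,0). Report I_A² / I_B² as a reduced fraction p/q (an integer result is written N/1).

420/2209

Shared (l₁,l₂,l₃)=(8,6,4): N and (l;000)² cancel in I_A²/I_B².
A: Δ = 10!·6!·2!/19! = 1/23279256; Racah Σ t=8..8: t=8:+1/116121600 = 1/116121600; ⇒ 3j(8 6 4; 0 4 -4)² = 70/46189, sgn +1
B: Δ = 10!·6!·2!/19! = 1/23279256; Racah Σ t=3..5: t=3:−1/2903040 t=4:+1/622080 t=5:−1/1382400 = 47/87091200; ⇒ 3j(8 6 4; 1 -1 0)² = 2209/277134, sgn +1
I_A²/I_B² = (70/46189)/(2209/277134) = 420/2209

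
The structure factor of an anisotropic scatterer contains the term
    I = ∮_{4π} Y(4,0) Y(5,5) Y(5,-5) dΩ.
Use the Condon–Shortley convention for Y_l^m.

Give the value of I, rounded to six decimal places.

-0.130198

m-sum 0 ✓  L=14 even ✓  1≤5≤9 ✓
Π(2lᵢ+1) = 9×11×11 = 1089
triangle coeff Δ(4,5,5) = 1/3153150
Σ_t [0,4]: t=0:+1/69120 t=1:−1/1728 t=2:+1/576 t=3:−1/1728 t=4:+1/69120 = 7/11520
(3j)²=2/143 [(4 5 5; 0 0 0)], sign=-1
Σ_t [4,4]: t=4:+1/414720 = 1/414720
(3j)²=2/143 [(4 5 5; 0 5 -5)], sign=+1
⇒ 4πI² = 36/169
I = (-1)√(36/169/(4π)) = -0.13019760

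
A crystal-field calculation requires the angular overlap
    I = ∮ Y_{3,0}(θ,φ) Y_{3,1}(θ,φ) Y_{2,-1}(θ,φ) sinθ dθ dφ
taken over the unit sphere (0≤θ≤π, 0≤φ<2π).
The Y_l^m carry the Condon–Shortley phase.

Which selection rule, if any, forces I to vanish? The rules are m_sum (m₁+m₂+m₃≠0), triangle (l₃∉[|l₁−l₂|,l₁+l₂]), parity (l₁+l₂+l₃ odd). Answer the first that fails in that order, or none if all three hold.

none

azimuthal sum: 0 + 1 − 1 = 0  ✓
0 ≤ 2 ≤ 6 (triangle on l)  ✓
L = 3 + 3 + 2 = 8 (even)  ✓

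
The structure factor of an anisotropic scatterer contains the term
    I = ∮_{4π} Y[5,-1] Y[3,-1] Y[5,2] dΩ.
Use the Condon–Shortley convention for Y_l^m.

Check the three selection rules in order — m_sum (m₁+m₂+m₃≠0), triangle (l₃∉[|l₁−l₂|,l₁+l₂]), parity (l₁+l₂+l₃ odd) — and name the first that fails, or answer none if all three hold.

parity

m₁+m₂+m₃ = -1 − 1 + 2 = 0  ✓
triangle: |5−3|=2 ≤ l₃=5 ≤ 5+3=8  ✓
parity: l₁+l₂+l₃ = 13 is odd  ✗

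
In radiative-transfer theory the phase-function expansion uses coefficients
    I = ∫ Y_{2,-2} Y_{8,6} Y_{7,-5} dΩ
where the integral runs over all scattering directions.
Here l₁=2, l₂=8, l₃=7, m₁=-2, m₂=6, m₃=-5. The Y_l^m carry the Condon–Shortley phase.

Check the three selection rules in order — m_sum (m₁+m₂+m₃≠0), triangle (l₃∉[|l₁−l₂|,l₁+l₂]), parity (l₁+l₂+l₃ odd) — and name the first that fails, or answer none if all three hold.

m_sum

Σmᵢ = -1  ✗
l₃∈[|l₁−l₂|,l₁+l₂]=[6,10], have l₃=7
Σlᵢ = 17 ⇒ odd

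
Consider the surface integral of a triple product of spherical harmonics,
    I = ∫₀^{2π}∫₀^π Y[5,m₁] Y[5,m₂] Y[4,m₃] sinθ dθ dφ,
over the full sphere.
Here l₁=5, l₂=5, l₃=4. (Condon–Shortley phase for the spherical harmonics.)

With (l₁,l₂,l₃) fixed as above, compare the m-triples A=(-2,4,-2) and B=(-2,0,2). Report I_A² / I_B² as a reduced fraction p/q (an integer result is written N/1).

l's match ⇒ only the (l;m) 3-j factors differ between A and B.
A: triangle coeff Δ(5,5,4) = 1/3153150; Σ_t [5,6]: t=5:−1/11520 t=6:+1/25920 = -1/20736; (3j)²=5/429 [(5 5 4; -2 4 -2)], sign=-1
B: triangle coeff Δ(5,5,4) = 1/3153150; Σ_t [3,5]: t=3:−1/3456 t=4:+1/1728 t=5:−1/11520 = 7/34560; (3j)²=7/858 [(5 5 4; -2 0 2)], sign=+1
I_A²/I_B² = (5/429)/(7/858) = 10/7

10/7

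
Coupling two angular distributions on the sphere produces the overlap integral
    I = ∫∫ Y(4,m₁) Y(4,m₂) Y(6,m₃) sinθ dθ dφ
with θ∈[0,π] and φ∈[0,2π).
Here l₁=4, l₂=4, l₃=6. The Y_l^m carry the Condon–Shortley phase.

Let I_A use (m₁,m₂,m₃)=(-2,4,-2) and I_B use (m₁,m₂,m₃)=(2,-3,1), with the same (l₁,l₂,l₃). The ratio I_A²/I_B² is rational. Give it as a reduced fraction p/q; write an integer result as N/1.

80/169

l's match ⇒ only the (l;m) 3-j factors differ between A and B.
A: triangle coeff Δ(4,4,6) = 1/1261260; Σ_t [2,2]: t=2:+1/69120 = 1/69120; (3j)²=4/429 [(4 4 6; -2 4 -2)], sign=+1
B: triangle coeff Δ(4,4,6) = 1/1261260; Σ_t [0,1]: t=0:+1/11520 t=1:−1/86400 = 13/172800; (3j)²=13/660 [(4 4 6; 2 -3 1)], sign=-1
I_A²/I_B² = (4/429)/(13/660) = 80/169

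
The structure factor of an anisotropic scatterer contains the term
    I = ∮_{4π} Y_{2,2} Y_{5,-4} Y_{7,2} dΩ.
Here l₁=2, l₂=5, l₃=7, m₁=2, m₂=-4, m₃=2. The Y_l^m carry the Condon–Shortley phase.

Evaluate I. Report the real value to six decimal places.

Checks pass: Σm=0; 14 even; l₃=7∈[3,7].
(2·2+1)(2·5+1)(2·7+1) = 825
Δ: 0! 4! 10! / 15! → 1/15015
sum: t=0:+1/57600 = 1/57600
3j²(2 5 7; 0 0 0) = Δ·Π!·Σ² = 21/715  (sign -1)
sum: t=0:+1/8709120 = 1/8709120
3j²(2 5 7; 2 -4 2) = Δ·Π!·Σ² = 1/3003  (sign -1)
combine: 4πI² = 825·21/715·1/3003 = 15/1859
take √, sign +1: I = 0.02533967

0.025340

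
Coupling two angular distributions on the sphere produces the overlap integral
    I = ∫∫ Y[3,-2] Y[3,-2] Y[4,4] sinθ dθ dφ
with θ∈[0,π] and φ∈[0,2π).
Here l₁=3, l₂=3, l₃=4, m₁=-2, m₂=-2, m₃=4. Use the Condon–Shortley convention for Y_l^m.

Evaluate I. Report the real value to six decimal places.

Checks pass: Σm=0; 10 even; l₃=4∈[0,6].
(2·3+1)(2·3+1)(2·4+1) = 441
Δ: 2! 4! 4! / 11! → 1/34650
sum: t=0:+1/72 t=1:−1/16 t=2:+1/72 = -5/144
3j²(3 3 4; 0 0 0) = Δ·Π!·Σ² = 2/77  (sign -1)
sum: t=1:−1/576 = -1/576
3j²(3 3 4; -2 -2 4) = Δ·Π!·Σ² = 5/99  (sign -1)
combine: 4πI² = 441·2/77·5/99 = 70/121
take √, sign +1: I = 0.21456131

0.214561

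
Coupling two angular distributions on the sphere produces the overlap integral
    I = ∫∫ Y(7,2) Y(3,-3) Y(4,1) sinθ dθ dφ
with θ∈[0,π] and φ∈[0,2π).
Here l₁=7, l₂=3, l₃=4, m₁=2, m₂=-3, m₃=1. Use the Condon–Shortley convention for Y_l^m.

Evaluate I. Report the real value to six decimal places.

m-sum 0 ✓  L=14 even ✓  4≤4≤10 ✓
Π(2lᵢ+1) = 15×7×9 = 945
triangle coeff Δ(7,3,4) = 1/45045
Σ_t [3,3]: t=3:−1/20736 = -1/20736
(3j)²=35/1287 [(7 3 4; 0 0 0)], sign=-1
Σ_t [0,0]: t=0:+1/518400 = 1/518400
(3j)²=4/2145 [(7 3 4; 2 -3 1)], sign=-1
⇒ 4πI² = 980/20449
I = (+1)√(980/20449/(4π)) = 0.06175499

0.061755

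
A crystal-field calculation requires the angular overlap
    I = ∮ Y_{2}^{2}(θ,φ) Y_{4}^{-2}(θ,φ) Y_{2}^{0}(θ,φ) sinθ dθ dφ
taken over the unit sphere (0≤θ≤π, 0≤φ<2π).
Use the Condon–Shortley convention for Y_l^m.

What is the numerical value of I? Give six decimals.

0.156078

Checks pass: Σm=0; 8 even; l₃=2∈[2,6].
(2·2+1)(2·4+1)(2·2+1) = 225
Δ: 4! 0! 4! / 9! → 1/630
sum: t=2:+1/16 = 1/16
3j²(2 4 2; 0 0 0) = Δ·Π!·Σ² = 2/35  (sign +1)
sum: t=0:+1/96 = 1/96
3j²(2 4 2; 2 -2 0) = Δ·Π!·Σ² = 1/42  (sign +1)
combine: 4πI² = 225·2/35·1/42 = 15/49
take √, sign +1: I = 0.15607835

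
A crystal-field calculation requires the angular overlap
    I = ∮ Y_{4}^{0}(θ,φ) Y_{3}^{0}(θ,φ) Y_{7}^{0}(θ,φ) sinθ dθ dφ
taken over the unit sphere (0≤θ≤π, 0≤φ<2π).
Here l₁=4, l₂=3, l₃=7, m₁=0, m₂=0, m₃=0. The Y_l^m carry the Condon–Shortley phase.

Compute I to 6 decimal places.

0.235831

Rules hold: Σm=0, L=14 even, 1≤7≤7.
N = 9·7·15 = 945
Δ = 0!·8!·6!/15! = 1/45045
Racah Σ t=0..0: t=0:+1/20736 = 1/20736
⇒ 3j(4 3 7; 0 0 0)² = 35/1287, sgn -1
(m-triple is (0,0,0) — same symbol as above.)
4πI² = N·(3j₀)²·(3jₘ)² = 42875/61347
I = +1·√(0.698893/4π) = 0.23583077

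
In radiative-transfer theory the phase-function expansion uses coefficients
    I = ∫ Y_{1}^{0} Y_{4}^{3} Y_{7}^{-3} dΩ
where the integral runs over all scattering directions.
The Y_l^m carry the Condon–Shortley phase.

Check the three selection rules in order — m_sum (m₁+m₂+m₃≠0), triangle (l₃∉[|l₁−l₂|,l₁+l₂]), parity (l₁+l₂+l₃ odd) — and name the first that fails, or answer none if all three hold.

azimuthal sum: 0 + 3 − 3 = 0  ✓
3 ≤ 7 ≤ 5 (triangle on l)  ✗
L = 1 + 4 + 7 = 12 (even)

triangle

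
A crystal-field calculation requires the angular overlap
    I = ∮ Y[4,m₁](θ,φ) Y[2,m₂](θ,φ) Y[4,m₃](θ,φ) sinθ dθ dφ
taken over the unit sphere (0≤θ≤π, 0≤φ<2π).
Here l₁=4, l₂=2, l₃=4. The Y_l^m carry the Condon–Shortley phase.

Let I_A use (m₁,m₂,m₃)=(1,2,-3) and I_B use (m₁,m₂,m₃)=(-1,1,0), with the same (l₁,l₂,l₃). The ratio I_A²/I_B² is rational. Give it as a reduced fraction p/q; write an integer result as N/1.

l's match ⇒ only the (l;m) 3-j factors differ between A and B.
A: triangle coeff Δ(4,2,4) = 1/13860; Σ_t [2,2]: t=2:+1/480 = 1/480; (3j)²=3/110 [(4 2 4; 1 2 -3)], sign=-1
B: triangle coeff Δ(4,2,4) = 1/13860; Σ_t [1,2]: t=1:−1/96 t=2:+1/72 = 1/288; (3j)²=1/462 [(4 2 4; -1 1 0)], sign=+1
I_A²/I_B² = (3/110)/(1/462) = 63/5

63/5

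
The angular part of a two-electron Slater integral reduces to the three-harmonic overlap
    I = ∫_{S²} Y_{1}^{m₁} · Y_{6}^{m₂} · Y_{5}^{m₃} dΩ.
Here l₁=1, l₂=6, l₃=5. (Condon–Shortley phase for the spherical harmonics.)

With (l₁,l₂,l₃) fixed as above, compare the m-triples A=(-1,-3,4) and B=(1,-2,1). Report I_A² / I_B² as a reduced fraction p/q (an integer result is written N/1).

Same 1,6,5: normalisation and zero-m 3j drop out of the ratio.
A: Δ: 2! 0! 10! / 13! → 1/858; sum: t=2:+1/725760 = 1/725760; 3j²(1 6 5; -1 -3 4) = Δ·Π!·Σ² = 1/286  (sign -1)
B: Δ: 2! 0! 10! / 13! → 1/858; sum: t=0:+1/34560 = 1/34560; 3j²(1 6 5; 1 -2 1) = Δ·Π!·Σ² = 14/429  (sign +1)
I_A²/I_B² = (1/286)/(14/429) = 3/28

3/28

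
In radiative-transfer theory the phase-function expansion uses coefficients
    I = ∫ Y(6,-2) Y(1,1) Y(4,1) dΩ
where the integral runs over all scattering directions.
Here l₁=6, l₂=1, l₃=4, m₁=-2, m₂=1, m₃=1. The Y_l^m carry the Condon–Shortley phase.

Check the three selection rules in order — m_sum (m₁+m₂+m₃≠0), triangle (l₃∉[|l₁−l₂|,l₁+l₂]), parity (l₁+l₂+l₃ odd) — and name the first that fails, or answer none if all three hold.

triangle

m₁+m₂+m₃ = -2 + 1 + 1 = 0  ✓
triangle: |6−1|=5 ≤ l₃=4 ≤ 6+1=7  ✗
parity: l₁+l₂+l₃ = 11 is odd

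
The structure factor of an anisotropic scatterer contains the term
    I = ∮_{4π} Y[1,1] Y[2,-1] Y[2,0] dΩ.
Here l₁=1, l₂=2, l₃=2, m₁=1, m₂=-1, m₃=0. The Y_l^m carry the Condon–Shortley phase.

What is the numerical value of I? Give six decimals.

0.000000

L=5 odd ⇒ parity kills the (l;000) factor ⇒ I = 0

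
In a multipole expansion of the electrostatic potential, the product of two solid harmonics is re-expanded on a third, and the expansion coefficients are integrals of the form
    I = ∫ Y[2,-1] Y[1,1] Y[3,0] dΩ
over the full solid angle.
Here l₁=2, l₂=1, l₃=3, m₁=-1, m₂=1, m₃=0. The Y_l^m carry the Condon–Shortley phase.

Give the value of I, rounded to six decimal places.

m-sum 0 ✓  L=6 even ✓  1≤3≤3 ✓
Π(2lᵢ+1) = 5×3×7 = 105
triangle coeff Δ(2,1,3) = 1/105
Σ_t [0,0]: t=0:+1/4 = 1/4
(3j)²=3/35 [(2 1 3; 0 0 0)], sign=-1
Σ_t [0,0]: t=0:+1/12 = 1/12
(3j)²=1/35 [(2 1 3; -1 1 0)], sign=-1
⇒ 4πI² = 9/35
I = (+1)√(9/35/(4π)) = 0.14304817

0.143048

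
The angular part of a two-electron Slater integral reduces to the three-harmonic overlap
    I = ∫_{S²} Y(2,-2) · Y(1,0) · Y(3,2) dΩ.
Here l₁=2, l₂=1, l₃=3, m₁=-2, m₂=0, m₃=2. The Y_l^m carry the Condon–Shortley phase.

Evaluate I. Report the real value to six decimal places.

0.184674

Rules hold: Σm=0, L=6 even, 1≤3≤3.
N = 5·3·7 = 105
Δ = 0!·4!·2!/7! = 1/105
Racah Σ t=0..0: t=0:+1/4 = 1/4
⇒ 3j(2 1 3; 0 0 0)² = 3/35, sgn -1
Racah Σ t=0..0: t=0:+1/24 = 1/24
⇒ 3j(2 1 3; -2 0 2)² = 1/21, sgn -1
4πI² = N·(3j₀)²·(3jₘ)² = 3/7
I = +1·√(0.428571/4π) = 0.18467439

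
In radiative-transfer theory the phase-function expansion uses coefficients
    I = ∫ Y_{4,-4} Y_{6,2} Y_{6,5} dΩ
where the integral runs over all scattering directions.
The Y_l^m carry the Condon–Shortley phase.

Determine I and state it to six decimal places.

-4 + 2 + 5 = 3 ≠ 0: azimuthal integral kills it; I = 0

0.000000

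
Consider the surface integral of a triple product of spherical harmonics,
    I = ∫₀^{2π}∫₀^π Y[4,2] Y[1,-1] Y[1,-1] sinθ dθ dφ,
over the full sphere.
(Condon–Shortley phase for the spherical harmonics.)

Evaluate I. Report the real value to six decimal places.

triangle: need 3≤l₃≤5, have 1; I=0

0.000000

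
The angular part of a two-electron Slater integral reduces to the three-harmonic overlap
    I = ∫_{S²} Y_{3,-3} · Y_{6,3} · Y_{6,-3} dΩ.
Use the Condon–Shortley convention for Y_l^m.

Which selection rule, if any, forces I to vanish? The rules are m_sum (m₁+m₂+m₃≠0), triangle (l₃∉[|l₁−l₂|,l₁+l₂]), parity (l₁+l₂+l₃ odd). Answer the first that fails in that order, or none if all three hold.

m_sum

azimuthal sum: -3 + 3 − 3 = -3  ✗
3 ≤ 6 ≤ 9 (triangle on l)
L = 3 + 6 + 6 = 15 (odd)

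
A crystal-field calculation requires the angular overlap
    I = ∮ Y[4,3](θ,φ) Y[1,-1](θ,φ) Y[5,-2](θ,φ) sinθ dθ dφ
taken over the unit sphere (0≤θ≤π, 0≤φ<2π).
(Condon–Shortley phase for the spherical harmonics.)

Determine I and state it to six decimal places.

Rules hold: Σm=0, L=10 even, 3≤5≤5.
N = 9·3·11 = 297
Δ = 0!·8!·2!/11! = 1/495
Racah Σ t=0..0: t=0:+1/576 = 1/576
⇒ 3j(4 1 5; 0 0 0)² = 5/99, sgn -1
Racah Σ t=0..0: t=0:+1/10080 = 1/10080
⇒ 3j(4 1 5; 3 -1 -2)² = 1/165, sgn -1
4πI² = N·(3j₀)²·(3jₘ)² = 1/11
I = +1·√(0.0909091/4π) = 0.08505478

0.085055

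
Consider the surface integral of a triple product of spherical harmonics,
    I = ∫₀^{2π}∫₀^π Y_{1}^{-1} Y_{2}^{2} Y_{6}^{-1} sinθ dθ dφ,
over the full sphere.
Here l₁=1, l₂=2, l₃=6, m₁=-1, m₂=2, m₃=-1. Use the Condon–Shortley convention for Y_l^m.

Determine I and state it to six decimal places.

triangle: need 1≤l₃≤3, have 6; I=0

0.000000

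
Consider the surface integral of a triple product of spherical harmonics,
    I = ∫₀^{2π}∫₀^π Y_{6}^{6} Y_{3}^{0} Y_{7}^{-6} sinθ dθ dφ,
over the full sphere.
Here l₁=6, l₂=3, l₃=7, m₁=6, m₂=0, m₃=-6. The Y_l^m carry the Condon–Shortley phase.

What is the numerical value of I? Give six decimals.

Checks pass: Σm=0; 16 even; l₃=7∈[3,9].
(2·6+1)(2·3+1)(2·7+1) = 1365
Δ: 2! 10! 4! / 17! → 1/2042040
sum: t=0:+1/207360 t=1:−1/57600 t=2:+1/207360 = -1/129600
3j²(6 3 7; 0 0 0) = Δ·Π!·Σ² = 168/12155  (sign +1)
sum: t=0:+1/43545600 = 1/43545600
3j²(6 3 7; 6 0 -6) = Δ·Π!·Σ² = 33/1190  (sign -1)
combine: 4πI² = 1365·168/12155·33/1190 = 756/1445
take √, sign -1: I = -0.20404316

-0.204043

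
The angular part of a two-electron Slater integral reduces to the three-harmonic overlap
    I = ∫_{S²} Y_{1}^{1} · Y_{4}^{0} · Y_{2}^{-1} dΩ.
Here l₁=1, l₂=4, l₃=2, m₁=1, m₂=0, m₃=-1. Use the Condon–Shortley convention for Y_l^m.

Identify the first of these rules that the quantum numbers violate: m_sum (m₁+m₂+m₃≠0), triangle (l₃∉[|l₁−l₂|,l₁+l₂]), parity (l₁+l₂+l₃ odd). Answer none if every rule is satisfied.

m₁+m₂+m₃ = 1 + 0 − 1 = 0  ✓
triangle: |1−4|=3 ≤ l₃=2 ≤ 1+4=5  ✗
parity: l₁+l₂+l₃ = 7 is odd

triangle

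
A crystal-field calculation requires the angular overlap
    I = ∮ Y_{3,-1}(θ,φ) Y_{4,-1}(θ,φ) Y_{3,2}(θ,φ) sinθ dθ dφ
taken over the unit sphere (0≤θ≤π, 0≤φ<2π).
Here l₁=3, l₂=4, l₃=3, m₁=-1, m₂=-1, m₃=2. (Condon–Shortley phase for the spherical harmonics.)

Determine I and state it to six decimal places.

Checks pass: Σm=0; 10 even; l₃=3∈[1,7].
(2·3+1)(2·4+1)(2·3+1) = 441
Δ: 4! 2! 4! / 11! → 1/34650
sum: t=1:−1/72 t=2:+1/16 t=3:−1/72 = 5/144
3j²(3 4 3; 0 0 0) = Δ·Π!·Σ² = 2/77  (sign -1)
sum: t=2:+1/48 t=3:−1/144 = 1/72
3j²(3 4 3; -1 -1 2) = Δ·Π!·Σ² = 16/693  (sign -1)
combine: 4πI² = 441·2/77·16/693 = 32/121
take √, sign +1: I = 0.14506992

0.145070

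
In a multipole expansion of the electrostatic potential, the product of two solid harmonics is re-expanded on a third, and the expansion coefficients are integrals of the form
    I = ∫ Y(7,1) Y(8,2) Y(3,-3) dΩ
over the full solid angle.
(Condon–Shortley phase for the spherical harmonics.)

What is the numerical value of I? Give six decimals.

-0.168590

m-sum 0 ✓  L=18 even ✓  1≤3≤15 ✓
Π(2lᵢ+1) = 15×17×7 = 1785
triangle coeff Δ(7,8,3) = 1/5290740
Σ_t [5,7]: t=5:−1/7257600 t=6:+1/2073600 t=7:−1/7257600 = 1/4838400
(3j)²=252/20995 [(7 8 3; 0 0 0)], sign=-1
Σ_t [6,6]: t=6:+1/24883200 = 1/24883200
(3j)²=70/4199 [(7 8 3; 1 2 -3)], sign=+1
⇒ 4πI² = 370440/1037153
I = (-1)√(370440/1037153/(4π)) = -0.16859030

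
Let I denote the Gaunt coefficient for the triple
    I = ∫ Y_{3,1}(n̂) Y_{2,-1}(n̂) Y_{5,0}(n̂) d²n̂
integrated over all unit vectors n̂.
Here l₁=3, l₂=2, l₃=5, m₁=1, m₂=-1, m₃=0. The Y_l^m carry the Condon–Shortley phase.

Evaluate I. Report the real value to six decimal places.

Checks pass: Σm=0; 10 even; l₃=5∈[1,5].
(2·3+1)(2·2+1)(2·5+1) = 385
Δ: 0! 6! 4! / 11! → 1/2310
sum: t=0:+1/144 = 1/144
3j²(3 2 5; 0 0 0) = Δ·Π!·Σ² = 10/231  (sign -1)
sum: t=0:+1/288 = 1/288
3j²(3 2 5; 1 -1 0) = Δ·Π!·Σ² = 5/231  (sign -1)
combine: 4πI² = 385·10/231·5/231 = 250/693
take √, sign +1: I = 0.16943318

0.169433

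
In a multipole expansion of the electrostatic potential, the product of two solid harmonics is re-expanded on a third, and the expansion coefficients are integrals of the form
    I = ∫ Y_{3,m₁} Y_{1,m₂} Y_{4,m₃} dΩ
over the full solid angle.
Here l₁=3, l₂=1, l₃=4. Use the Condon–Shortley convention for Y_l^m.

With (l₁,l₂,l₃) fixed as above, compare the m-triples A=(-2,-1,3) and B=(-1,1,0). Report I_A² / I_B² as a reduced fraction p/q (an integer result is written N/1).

Shared (l₁,l₂,l₃)=(3,1,4): N and (l;000)² cancel in I_A²/I_B².
A: Δ = 0!·6!·2!/9! = 1/252; Racah Σ t=0..0: t=0:+1/240 = 1/240; ⇒ 3j(3 1 4; -2 -1 3)² = 1/12, sgn -1
B: Δ = 0!·6!·2!/9! = 1/252; Racah Σ t=0..0: t=0:+1/96 = 1/96; ⇒ 3j(3 1 4; -1 1 0)² = 1/42, sgn +1
I_A²/I_B² = (1/12)/(1/42) = 7/2

7/2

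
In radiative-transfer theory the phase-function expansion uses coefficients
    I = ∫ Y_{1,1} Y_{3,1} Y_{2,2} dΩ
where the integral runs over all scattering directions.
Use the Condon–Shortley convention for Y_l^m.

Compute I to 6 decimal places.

0.000000

1 + 1 + 2 = 4 ≠ 0: azimuthal integral kills it; I = 0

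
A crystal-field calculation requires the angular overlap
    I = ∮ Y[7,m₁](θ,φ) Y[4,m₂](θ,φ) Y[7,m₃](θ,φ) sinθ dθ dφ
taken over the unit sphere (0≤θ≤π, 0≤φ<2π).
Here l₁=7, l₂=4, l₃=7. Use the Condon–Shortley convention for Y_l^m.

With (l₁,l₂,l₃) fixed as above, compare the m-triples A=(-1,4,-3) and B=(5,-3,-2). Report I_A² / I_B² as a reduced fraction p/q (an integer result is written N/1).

Shared (l₁,l₂,l₃)=(7,4,7): N and (l;000)² cancel in I_A²/I_B².
A: Δ = 4!·10!·4!/19! = 1/58198140; Racah Σ t=4..4: t=4:+1/9953280 = 1/9953280; ⇒ 3j(7 4 7; -1 4 -3)² = 2450/138567, sgn +1
B: Δ = 4!·10!·4!/19! = 1/58198140; Racah Σ t=0..1: t=0:+1/11612160 t=1:−1/52254720 = 1/14929920; ⇒ 3j(7 4 7; 5 -3 -2)² = 1225/75582, sgn -1
I_A²/I_B² = (2450/138567)/(1225/75582) = 12/11

12/11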